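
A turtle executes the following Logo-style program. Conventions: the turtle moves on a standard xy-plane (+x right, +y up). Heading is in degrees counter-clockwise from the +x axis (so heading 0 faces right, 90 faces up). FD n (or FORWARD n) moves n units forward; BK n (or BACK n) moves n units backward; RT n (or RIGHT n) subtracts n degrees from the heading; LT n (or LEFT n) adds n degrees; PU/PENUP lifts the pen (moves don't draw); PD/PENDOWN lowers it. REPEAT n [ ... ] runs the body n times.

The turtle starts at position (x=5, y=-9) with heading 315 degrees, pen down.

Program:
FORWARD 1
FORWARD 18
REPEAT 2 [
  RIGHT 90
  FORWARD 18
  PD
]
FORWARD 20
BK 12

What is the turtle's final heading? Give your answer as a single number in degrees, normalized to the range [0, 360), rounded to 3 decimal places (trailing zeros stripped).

Executing turtle program step by step:
Start: pos=(5,-9), heading=315, pen down
FD 1: (5,-9) -> (5.707,-9.707) [heading=315, draw]
FD 18: (5.707,-9.707) -> (18.435,-22.435) [heading=315, draw]
REPEAT 2 [
  -- iteration 1/2 --
  RT 90: heading 315 -> 225
  FD 18: (18.435,-22.435) -> (5.707,-35.163) [heading=225, draw]
  PD: pen down
  -- iteration 2/2 --
  RT 90: heading 225 -> 135
  FD 18: (5.707,-35.163) -> (-7.021,-22.435) [heading=135, draw]
  PD: pen down
]
FD 20: (-7.021,-22.435) -> (-21.163,-8.293) [heading=135, draw]
BK 12: (-21.163,-8.293) -> (-12.678,-16.778) [heading=135, draw]
Final: pos=(-12.678,-16.778), heading=135, 6 segment(s) drawn

Answer: 135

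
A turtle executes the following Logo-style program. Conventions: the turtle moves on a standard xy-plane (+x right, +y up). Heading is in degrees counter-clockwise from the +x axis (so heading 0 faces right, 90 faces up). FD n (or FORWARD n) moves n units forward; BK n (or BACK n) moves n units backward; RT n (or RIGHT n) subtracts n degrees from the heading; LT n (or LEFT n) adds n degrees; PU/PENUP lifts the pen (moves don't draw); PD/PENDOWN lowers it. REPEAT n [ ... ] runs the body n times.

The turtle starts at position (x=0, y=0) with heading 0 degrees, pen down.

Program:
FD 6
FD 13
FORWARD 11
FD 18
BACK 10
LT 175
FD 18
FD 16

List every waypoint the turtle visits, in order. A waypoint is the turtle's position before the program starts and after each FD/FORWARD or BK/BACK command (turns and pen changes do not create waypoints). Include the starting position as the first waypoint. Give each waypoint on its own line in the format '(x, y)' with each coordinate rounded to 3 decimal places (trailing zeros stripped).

Answer: (0, 0)
(6, 0)
(19, 0)
(30, 0)
(48, 0)
(38, 0)
(20.068, 1.569)
(4.129, 2.963)

Derivation:
Executing turtle program step by step:
Start: pos=(0,0), heading=0, pen down
FD 6: (0,0) -> (6,0) [heading=0, draw]
FD 13: (6,0) -> (19,0) [heading=0, draw]
FD 11: (19,0) -> (30,0) [heading=0, draw]
FD 18: (30,0) -> (48,0) [heading=0, draw]
BK 10: (48,0) -> (38,0) [heading=0, draw]
LT 175: heading 0 -> 175
FD 18: (38,0) -> (20.068,1.569) [heading=175, draw]
FD 16: (20.068,1.569) -> (4.129,2.963) [heading=175, draw]
Final: pos=(4.129,2.963), heading=175, 7 segment(s) drawn
Waypoints (8 total):
(0, 0)
(6, 0)
(19, 0)
(30, 0)
(48, 0)
(38, 0)
(20.068, 1.569)
(4.129, 2.963)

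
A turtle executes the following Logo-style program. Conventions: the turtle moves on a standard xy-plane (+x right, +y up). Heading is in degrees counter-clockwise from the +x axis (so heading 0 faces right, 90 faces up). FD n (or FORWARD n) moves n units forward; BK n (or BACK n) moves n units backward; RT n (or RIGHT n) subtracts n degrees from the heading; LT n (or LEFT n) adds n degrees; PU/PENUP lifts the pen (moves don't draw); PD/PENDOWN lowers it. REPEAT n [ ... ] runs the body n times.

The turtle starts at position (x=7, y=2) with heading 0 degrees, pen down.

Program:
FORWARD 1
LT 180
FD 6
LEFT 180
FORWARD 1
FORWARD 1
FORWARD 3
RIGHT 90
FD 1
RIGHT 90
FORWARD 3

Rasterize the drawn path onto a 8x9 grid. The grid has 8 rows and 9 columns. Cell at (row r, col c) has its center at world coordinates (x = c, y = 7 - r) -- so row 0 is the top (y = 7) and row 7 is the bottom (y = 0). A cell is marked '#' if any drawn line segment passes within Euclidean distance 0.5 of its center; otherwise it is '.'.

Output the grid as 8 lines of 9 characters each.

Segment 0: (7,2) -> (8,2)
Segment 1: (8,2) -> (2,2)
Segment 2: (2,2) -> (3,2)
Segment 3: (3,2) -> (4,2)
Segment 4: (4,2) -> (7,2)
Segment 5: (7,2) -> (7,1)
Segment 6: (7,1) -> (4,1)

Answer: .........
.........
.........
.........
.........
..#######
....####.
.........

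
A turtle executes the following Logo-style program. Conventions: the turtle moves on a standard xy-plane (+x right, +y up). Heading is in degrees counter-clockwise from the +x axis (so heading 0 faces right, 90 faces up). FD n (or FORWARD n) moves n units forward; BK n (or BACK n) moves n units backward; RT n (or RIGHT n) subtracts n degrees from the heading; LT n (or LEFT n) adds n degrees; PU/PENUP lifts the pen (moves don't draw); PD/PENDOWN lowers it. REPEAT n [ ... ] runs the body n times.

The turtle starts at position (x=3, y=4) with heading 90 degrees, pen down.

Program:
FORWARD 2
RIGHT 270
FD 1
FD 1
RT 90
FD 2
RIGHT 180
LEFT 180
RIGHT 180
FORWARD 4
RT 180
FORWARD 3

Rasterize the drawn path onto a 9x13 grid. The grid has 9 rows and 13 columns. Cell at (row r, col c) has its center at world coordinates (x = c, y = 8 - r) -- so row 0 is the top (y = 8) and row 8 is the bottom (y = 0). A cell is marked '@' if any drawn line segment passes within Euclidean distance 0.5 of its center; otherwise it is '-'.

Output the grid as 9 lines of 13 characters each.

Segment 0: (3,4) -> (3,6)
Segment 1: (3,6) -> (2,6)
Segment 2: (2,6) -> (1,6)
Segment 3: (1,6) -> (1,8)
Segment 4: (1,8) -> (1,4)
Segment 5: (1,4) -> (1,7)

Answer: -@-----------
-@-----------
-@@@---------
-@-@---------
-@-@---------
-------------
-------------
-------------
-------------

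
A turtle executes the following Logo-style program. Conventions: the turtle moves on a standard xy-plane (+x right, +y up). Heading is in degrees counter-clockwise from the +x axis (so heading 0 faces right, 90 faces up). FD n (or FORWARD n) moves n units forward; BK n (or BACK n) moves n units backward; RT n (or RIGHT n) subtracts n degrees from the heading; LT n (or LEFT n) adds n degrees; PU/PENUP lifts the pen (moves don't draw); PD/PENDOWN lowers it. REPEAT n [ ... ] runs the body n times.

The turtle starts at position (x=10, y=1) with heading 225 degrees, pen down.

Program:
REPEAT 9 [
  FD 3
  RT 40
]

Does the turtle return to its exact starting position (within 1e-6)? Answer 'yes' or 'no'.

Answer: yes

Derivation:
Executing turtle program step by step:
Start: pos=(10,1), heading=225, pen down
REPEAT 9 [
  -- iteration 1/9 --
  FD 3: (10,1) -> (7.879,-1.121) [heading=225, draw]
  RT 40: heading 225 -> 185
  -- iteration 2/9 --
  FD 3: (7.879,-1.121) -> (4.89,-1.383) [heading=185, draw]
  RT 40: heading 185 -> 145
  -- iteration 3/9 --
  FD 3: (4.89,-1.383) -> (2.433,0.338) [heading=145, draw]
  RT 40: heading 145 -> 105
  -- iteration 4/9 --
  FD 3: (2.433,0.338) -> (1.656,3.236) [heading=105, draw]
  RT 40: heading 105 -> 65
  -- iteration 5/9 --
  FD 3: (1.656,3.236) -> (2.924,5.955) [heading=65, draw]
  RT 40: heading 65 -> 25
  -- iteration 6/9 --
  FD 3: (2.924,5.955) -> (5.643,7.222) [heading=25, draw]
  RT 40: heading 25 -> 345
  -- iteration 7/9 --
  FD 3: (5.643,7.222) -> (8.541,6.446) [heading=345, draw]
  RT 40: heading 345 -> 305
  -- iteration 8/9 --
  FD 3: (8.541,6.446) -> (10.261,3.989) [heading=305, draw]
  RT 40: heading 305 -> 265
  -- iteration 9/9 --
  FD 3: (10.261,3.989) -> (10,1) [heading=265, draw]
  RT 40: heading 265 -> 225
]
Final: pos=(10,1), heading=225, 9 segment(s) drawn

Start position: (10, 1)
Final position: (10, 1)
Distance = 0; < 1e-6 -> CLOSED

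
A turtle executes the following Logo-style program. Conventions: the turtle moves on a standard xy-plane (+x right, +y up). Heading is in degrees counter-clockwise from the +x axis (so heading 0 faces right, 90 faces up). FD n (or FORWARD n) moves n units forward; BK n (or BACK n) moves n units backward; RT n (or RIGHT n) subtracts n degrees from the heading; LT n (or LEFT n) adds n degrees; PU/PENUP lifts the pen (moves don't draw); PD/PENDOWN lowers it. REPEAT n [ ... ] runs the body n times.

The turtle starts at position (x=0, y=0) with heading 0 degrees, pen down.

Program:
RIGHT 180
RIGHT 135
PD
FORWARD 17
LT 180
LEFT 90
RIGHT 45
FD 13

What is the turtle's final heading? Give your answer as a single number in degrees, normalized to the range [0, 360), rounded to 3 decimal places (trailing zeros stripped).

Executing turtle program step by step:
Start: pos=(0,0), heading=0, pen down
RT 180: heading 0 -> 180
RT 135: heading 180 -> 45
PD: pen down
FD 17: (0,0) -> (12.021,12.021) [heading=45, draw]
LT 180: heading 45 -> 225
LT 90: heading 225 -> 315
RT 45: heading 315 -> 270
FD 13: (12.021,12.021) -> (12.021,-0.979) [heading=270, draw]
Final: pos=(12.021,-0.979), heading=270, 2 segment(s) drawn

Answer: 270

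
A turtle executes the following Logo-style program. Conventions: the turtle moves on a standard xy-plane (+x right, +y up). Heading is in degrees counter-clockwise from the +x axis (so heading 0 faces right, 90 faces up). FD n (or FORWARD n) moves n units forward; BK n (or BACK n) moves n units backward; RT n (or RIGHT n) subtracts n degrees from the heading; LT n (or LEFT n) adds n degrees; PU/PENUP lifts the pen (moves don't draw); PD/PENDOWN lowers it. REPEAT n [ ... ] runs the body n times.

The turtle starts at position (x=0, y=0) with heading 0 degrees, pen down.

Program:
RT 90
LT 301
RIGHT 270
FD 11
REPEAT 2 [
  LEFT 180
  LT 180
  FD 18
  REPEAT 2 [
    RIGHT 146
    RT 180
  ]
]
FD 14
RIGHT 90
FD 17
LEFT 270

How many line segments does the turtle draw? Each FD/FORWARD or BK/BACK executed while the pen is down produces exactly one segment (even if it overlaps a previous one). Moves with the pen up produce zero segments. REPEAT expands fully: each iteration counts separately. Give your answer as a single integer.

Answer: 5

Derivation:
Executing turtle program step by step:
Start: pos=(0,0), heading=0, pen down
RT 90: heading 0 -> 270
LT 301: heading 270 -> 211
RT 270: heading 211 -> 301
FD 11: (0,0) -> (5.665,-9.429) [heading=301, draw]
REPEAT 2 [
  -- iteration 1/2 --
  LT 180: heading 301 -> 121
  LT 180: heading 121 -> 301
  FD 18: (5.665,-9.429) -> (14.936,-24.858) [heading=301, draw]
  REPEAT 2 [
    -- iteration 1/2 --
    RT 146: heading 301 -> 155
    RT 180: heading 155 -> 335
    -- iteration 2/2 --
    RT 146: heading 335 -> 189
    RT 180: heading 189 -> 9
  ]
  -- iteration 2/2 --
  LT 180: heading 9 -> 189
  LT 180: heading 189 -> 9
  FD 18: (14.936,-24.858) -> (32.714,-22.042) [heading=9, draw]
  REPEAT 2 [
    -- iteration 1/2 --
    RT 146: heading 9 -> 223
    RT 180: heading 223 -> 43
    -- iteration 2/2 --
    RT 146: heading 43 -> 257
    RT 180: heading 257 -> 77
  ]
]
FD 14: (32.714,-22.042) -> (35.864,-8.401) [heading=77, draw]
RT 90: heading 77 -> 347
FD 17: (35.864,-8.401) -> (52.428,-12.225) [heading=347, draw]
LT 270: heading 347 -> 257
Final: pos=(52.428,-12.225), heading=257, 5 segment(s) drawn
Segments drawn: 5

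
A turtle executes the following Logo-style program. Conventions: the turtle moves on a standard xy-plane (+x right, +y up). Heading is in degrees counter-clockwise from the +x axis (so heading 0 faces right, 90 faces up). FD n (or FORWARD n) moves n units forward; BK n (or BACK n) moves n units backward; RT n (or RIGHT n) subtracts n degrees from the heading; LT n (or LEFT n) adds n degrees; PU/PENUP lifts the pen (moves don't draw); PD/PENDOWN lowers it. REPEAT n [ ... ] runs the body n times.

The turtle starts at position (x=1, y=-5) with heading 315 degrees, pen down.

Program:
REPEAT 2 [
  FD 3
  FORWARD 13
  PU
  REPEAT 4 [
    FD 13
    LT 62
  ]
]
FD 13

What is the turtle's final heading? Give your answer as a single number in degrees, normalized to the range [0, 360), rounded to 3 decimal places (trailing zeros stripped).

Executing turtle program step by step:
Start: pos=(1,-5), heading=315, pen down
REPEAT 2 [
  -- iteration 1/2 --
  FD 3: (1,-5) -> (3.121,-7.121) [heading=315, draw]
  FD 13: (3.121,-7.121) -> (12.314,-16.314) [heading=315, draw]
  PU: pen up
  REPEAT 4 [
    -- iteration 1/4 --
    FD 13: (12.314,-16.314) -> (21.506,-25.506) [heading=315, move]
    LT 62: heading 315 -> 17
    -- iteration 2/4 --
    FD 13: (21.506,-25.506) -> (33.938,-21.705) [heading=17, move]
    LT 62: heading 17 -> 79
    -- iteration 3/4 --
    FD 13: (33.938,-21.705) -> (36.419,-8.944) [heading=79, move]
    LT 62: heading 79 -> 141
    -- iteration 4/4 --
    FD 13: (36.419,-8.944) -> (26.316,-0.763) [heading=141, move]
    LT 62: heading 141 -> 203
  ]
  -- iteration 2/2 --
  FD 3: (26.316,-0.763) -> (23.554,-1.935) [heading=203, move]
  FD 13: (23.554,-1.935) -> (11.588,-7.015) [heading=203, move]
  PU: pen up
  REPEAT 4 [
    -- iteration 1/4 --
    FD 13: (11.588,-7.015) -> (-0.379,-12.094) [heading=203, move]
    LT 62: heading 203 -> 265
    -- iteration 2/4 --
    FD 13: (-0.379,-12.094) -> (-1.512,-25.045) [heading=265, move]
    LT 62: heading 265 -> 327
    -- iteration 3/4 --
    FD 13: (-1.512,-25.045) -> (9.391,-32.125) [heading=327, move]
    LT 62: heading 327 -> 29
    -- iteration 4/4 --
    FD 13: (9.391,-32.125) -> (20.761,-25.822) [heading=29, move]
    LT 62: heading 29 -> 91
  ]
]
FD 13: (20.761,-25.822) -> (20.534,-12.824) [heading=91, move]
Final: pos=(20.534,-12.824), heading=91, 2 segment(s) drawn

Answer: 91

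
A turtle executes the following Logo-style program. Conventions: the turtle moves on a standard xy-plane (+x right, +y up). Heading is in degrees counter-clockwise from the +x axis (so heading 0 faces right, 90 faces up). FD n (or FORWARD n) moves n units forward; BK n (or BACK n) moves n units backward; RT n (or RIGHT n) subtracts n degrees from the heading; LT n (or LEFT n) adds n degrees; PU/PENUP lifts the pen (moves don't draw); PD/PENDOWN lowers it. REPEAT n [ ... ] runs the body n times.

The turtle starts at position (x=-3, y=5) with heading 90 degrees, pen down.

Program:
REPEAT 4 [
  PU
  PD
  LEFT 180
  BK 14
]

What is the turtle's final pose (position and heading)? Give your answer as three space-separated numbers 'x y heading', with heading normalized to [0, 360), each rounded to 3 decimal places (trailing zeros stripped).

Answer: -3 5 90

Derivation:
Executing turtle program step by step:
Start: pos=(-3,5), heading=90, pen down
REPEAT 4 [
  -- iteration 1/4 --
  PU: pen up
  PD: pen down
  LT 180: heading 90 -> 270
  BK 14: (-3,5) -> (-3,19) [heading=270, draw]
  -- iteration 2/4 --
  PU: pen up
  PD: pen down
  LT 180: heading 270 -> 90
  BK 14: (-3,19) -> (-3,5) [heading=90, draw]
  -- iteration 3/4 --
  PU: pen up
  PD: pen down
  LT 180: heading 90 -> 270
  BK 14: (-3,5) -> (-3,19) [heading=270, draw]
  -- iteration 4/4 --
  PU: pen up
  PD: pen down
  LT 180: heading 270 -> 90
  BK 14: (-3,19) -> (-3,5) [heading=90, draw]
]
Final: pos=(-3,5), heading=90, 4 segment(s) drawn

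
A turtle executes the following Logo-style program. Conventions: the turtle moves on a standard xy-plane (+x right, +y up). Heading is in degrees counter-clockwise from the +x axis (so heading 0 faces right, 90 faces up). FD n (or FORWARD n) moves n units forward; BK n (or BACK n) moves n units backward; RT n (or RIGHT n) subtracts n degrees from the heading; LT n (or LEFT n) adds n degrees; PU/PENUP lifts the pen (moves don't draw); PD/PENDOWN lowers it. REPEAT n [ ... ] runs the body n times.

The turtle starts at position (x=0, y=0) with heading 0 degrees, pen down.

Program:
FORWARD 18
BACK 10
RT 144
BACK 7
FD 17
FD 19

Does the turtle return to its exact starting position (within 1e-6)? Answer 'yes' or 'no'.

Answer: no

Derivation:
Executing turtle program step by step:
Start: pos=(0,0), heading=0, pen down
FD 18: (0,0) -> (18,0) [heading=0, draw]
BK 10: (18,0) -> (8,0) [heading=0, draw]
RT 144: heading 0 -> 216
BK 7: (8,0) -> (13.663,4.114) [heading=216, draw]
FD 17: (13.663,4.114) -> (-0.09,-5.878) [heading=216, draw]
FD 19: (-0.09,-5.878) -> (-15.461,-17.046) [heading=216, draw]
Final: pos=(-15.461,-17.046), heading=216, 5 segment(s) drawn

Start position: (0, 0)
Final position: (-15.461, -17.046)
Distance = 23.013; >= 1e-6 -> NOT closed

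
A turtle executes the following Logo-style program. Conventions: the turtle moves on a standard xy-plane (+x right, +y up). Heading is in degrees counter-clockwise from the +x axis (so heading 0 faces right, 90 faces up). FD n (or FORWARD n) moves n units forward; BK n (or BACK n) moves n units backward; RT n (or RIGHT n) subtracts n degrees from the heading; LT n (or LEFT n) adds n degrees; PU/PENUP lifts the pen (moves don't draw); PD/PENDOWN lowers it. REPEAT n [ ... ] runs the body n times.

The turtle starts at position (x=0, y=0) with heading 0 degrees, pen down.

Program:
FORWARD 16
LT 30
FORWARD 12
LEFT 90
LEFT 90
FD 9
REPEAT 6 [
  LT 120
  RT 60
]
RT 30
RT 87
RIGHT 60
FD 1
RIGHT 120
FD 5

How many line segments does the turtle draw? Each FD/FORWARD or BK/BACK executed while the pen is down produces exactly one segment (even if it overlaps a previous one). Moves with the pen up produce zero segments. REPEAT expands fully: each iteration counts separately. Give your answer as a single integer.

Answer: 5

Derivation:
Executing turtle program step by step:
Start: pos=(0,0), heading=0, pen down
FD 16: (0,0) -> (16,0) [heading=0, draw]
LT 30: heading 0 -> 30
FD 12: (16,0) -> (26.392,6) [heading=30, draw]
LT 90: heading 30 -> 120
LT 90: heading 120 -> 210
FD 9: (26.392,6) -> (18.598,1.5) [heading=210, draw]
REPEAT 6 [
  -- iteration 1/6 --
  LT 120: heading 210 -> 330
  RT 60: heading 330 -> 270
  -- iteration 2/6 --
  LT 120: heading 270 -> 30
  RT 60: heading 30 -> 330
  -- iteration 3/6 --
  LT 120: heading 330 -> 90
  RT 60: heading 90 -> 30
  -- iteration 4/6 --
  LT 120: heading 30 -> 150
  RT 60: heading 150 -> 90
  -- iteration 5/6 --
  LT 120: heading 90 -> 210
  RT 60: heading 210 -> 150
  -- iteration 6/6 --
  LT 120: heading 150 -> 270
  RT 60: heading 270 -> 210
]
RT 30: heading 210 -> 180
RT 87: heading 180 -> 93
RT 60: heading 93 -> 33
FD 1: (18.598,1.5) -> (19.437,2.045) [heading=33, draw]
RT 120: heading 33 -> 273
FD 5: (19.437,2.045) -> (19.698,-2.949) [heading=273, draw]
Final: pos=(19.698,-2.949), heading=273, 5 segment(s) drawn
Segments drawn: 5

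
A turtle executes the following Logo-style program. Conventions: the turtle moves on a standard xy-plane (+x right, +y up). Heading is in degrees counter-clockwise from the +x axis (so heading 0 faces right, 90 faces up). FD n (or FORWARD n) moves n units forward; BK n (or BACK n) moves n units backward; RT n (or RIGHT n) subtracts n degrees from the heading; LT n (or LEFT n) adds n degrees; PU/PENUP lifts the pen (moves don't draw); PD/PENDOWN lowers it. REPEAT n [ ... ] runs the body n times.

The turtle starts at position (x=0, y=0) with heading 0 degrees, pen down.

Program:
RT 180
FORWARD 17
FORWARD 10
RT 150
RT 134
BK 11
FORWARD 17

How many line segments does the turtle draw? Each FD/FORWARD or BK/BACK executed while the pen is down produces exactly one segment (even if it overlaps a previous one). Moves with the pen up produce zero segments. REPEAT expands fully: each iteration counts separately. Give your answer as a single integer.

Executing turtle program step by step:
Start: pos=(0,0), heading=0, pen down
RT 180: heading 0 -> 180
FD 17: (0,0) -> (-17,0) [heading=180, draw]
FD 10: (-17,0) -> (-27,0) [heading=180, draw]
RT 150: heading 180 -> 30
RT 134: heading 30 -> 256
BK 11: (-27,0) -> (-24.339,10.673) [heading=256, draw]
FD 17: (-24.339,10.673) -> (-28.452,-5.822) [heading=256, draw]
Final: pos=(-28.452,-5.822), heading=256, 4 segment(s) drawn
Segments drawn: 4

Answer: 4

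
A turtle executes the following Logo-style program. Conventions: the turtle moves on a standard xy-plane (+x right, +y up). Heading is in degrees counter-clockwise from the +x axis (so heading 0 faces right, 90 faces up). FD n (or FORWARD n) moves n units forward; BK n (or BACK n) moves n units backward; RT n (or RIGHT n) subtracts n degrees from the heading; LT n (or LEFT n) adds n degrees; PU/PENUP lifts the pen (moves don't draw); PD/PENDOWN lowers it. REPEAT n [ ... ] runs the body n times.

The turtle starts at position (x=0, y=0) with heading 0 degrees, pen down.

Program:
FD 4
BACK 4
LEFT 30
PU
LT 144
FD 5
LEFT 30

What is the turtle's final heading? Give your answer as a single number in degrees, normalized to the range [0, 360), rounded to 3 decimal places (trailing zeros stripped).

Answer: 204

Derivation:
Executing turtle program step by step:
Start: pos=(0,0), heading=0, pen down
FD 4: (0,0) -> (4,0) [heading=0, draw]
BK 4: (4,0) -> (0,0) [heading=0, draw]
LT 30: heading 0 -> 30
PU: pen up
LT 144: heading 30 -> 174
FD 5: (0,0) -> (-4.973,0.523) [heading=174, move]
LT 30: heading 174 -> 204
Final: pos=(-4.973,0.523), heading=204, 2 segment(s) drawn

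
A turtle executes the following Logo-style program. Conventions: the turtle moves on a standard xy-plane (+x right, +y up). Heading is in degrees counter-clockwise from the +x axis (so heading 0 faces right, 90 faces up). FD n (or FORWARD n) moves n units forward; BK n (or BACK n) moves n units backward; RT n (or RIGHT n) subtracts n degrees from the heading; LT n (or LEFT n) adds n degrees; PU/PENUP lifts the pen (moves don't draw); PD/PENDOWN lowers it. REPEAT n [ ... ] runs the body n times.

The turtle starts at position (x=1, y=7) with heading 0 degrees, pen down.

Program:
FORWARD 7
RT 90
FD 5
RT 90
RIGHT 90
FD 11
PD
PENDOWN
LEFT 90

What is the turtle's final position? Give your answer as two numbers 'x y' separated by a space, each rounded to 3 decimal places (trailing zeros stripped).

Answer: 8 13

Derivation:
Executing turtle program step by step:
Start: pos=(1,7), heading=0, pen down
FD 7: (1,7) -> (8,7) [heading=0, draw]
RT 90: heading 0 -> 270
FD 5: (8,7) -> (8,2) [heading=270, draw]
RT 90: heading 270 -> 180
RT 90: heading 180 -> 90
FD 11: (8,2) -> (8,13) [heading=90, draw]
PD: pen down
PD: pen down
LT 90: heading 90 -> 180
Final: pos=(8,13), heading=180, 3 segment(s) drawn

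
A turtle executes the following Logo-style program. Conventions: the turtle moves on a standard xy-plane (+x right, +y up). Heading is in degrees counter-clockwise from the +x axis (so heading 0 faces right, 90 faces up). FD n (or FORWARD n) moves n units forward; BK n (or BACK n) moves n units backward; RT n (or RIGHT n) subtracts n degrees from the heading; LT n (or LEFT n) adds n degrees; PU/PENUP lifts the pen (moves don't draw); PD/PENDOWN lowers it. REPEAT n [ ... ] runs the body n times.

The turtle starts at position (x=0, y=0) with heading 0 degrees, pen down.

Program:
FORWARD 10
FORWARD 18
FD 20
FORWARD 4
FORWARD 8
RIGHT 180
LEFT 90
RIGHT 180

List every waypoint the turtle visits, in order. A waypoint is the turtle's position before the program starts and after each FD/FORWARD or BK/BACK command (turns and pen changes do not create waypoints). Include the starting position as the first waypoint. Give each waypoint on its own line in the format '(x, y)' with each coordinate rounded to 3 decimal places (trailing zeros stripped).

Answer: (0, 0)
(10, 0)
(28, 0)
(48, 0)
(52, 0)
(60, 0)

Derivation:
Executing turtle program step by step:
Start: pos=(0,0), heading=0, pen down
FD 10: (0,0) -> (10,0) [heading=0, draw]
FD 18: (10,0) -> (28,0) [heading=0, draw]
FD 20: (28,0) -> (48,0) [heading=0, draw]
FD 4: (48,0) -> (52,0) [heading=0, draw]
FD 8: (52,0) -> (60,0) [heading=0, draw]
RT 180: heading 0 -> 180
LT 90: heading 180 -> 270
RT 180: heading 270 -> 90
Final: pos=(60,0), heading=90, 5 segment(s) drawn
Waypoints (6 total):
(0, 0)
(10, 0)
(28, 0)
(48, 0)
(52, 0)
(60, 0)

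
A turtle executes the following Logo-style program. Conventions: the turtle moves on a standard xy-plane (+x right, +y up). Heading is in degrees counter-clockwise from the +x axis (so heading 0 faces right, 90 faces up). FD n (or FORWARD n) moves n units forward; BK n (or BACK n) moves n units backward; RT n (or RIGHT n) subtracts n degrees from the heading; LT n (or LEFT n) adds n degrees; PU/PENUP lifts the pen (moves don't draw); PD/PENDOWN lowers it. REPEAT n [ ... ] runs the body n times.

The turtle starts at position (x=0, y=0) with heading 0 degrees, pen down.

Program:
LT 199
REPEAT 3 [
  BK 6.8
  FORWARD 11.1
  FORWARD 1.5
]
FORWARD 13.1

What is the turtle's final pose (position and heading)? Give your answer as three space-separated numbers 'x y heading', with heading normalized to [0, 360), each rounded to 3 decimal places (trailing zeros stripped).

Executing turtle program step by step:
Start: pos=(0,0), heading=0, pen down
LT 199: heading 0 -> 199
REPEAT 3 [
  -- iteration 1/3 --
  BK 6.8: (0,0) -> (6.43,2.214) [heading=199, draw]
  FD 11.1: (6.43,2.214) -> (-4.066,-1.4) [heading=199, draw]
  FD 1.5: (-4.066,-1.4) -> (-5.484,-1.888) [heading=199, draw]
  -- iteration 2/3 --
  BK 6.8: (-5.484,-1.888) -> (0.946,0.326) [heading=199, draw]
  FD 11.1: (0.946,0.326) -> (-9.55,-3.288) [heading=199, draw]
  FD 1.5: (-9.55,-3.288) -> (-10.968,-3.777) [heading=199, draw]
  -- iteration 3/3 --
  BK 6.8: (-10.968,-3.777) -> (-4.538,-1.563) [heading=199, draw]
  FD 11.1: (-4.538,-1.563) -> (-15.034,-5.177) [heading=199, draw]
  FD 1.5: (-15.034,-5.177) -> (-16.452,-5.665) [heading=199, draw]
]
FD 13.1: (-16.452,-5.665) -> (-28.838,-9.93) [heading=199, draw]
Final: pos=(-28.838,-9.93), heading=199, 10 segment(s) drawn

Answer: -28.838 -9.93 199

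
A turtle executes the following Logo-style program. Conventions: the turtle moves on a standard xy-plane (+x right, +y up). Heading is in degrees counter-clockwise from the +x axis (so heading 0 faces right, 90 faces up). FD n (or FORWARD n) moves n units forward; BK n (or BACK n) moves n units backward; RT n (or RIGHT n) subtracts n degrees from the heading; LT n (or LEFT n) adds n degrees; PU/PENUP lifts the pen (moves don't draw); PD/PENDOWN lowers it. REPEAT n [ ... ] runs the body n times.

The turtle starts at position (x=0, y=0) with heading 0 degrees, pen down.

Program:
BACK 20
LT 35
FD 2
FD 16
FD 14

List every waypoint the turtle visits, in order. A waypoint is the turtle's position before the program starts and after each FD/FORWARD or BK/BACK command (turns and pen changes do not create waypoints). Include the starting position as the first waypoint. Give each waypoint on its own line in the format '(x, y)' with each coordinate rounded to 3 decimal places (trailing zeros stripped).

Executing turtle program step by step:
Start: pos=(0,0), heading=0, pen down
BK 20: (0,0) -> (-20,0) [heading=0, draw]
LT 35: heading 0 -> 35
FD 2: (-20,0) -> (-18.362,1.147) [heading=35, draw]
FD 16: (-18.362,1.147) -> (-5.255,10.324) [heading=35, draw]
FD 14: (-5.255,10.324) -> (6.213,18.354) [heading=35, draw]
Final: pos=(6.213,18.354), heading=35, 4 segment(s) drawn
Waypoints (5 total):
(0, 0)
(-20, 0)
(-18.362, 1.147)
(-5.255, 10.324)
(6.213, 18.354)

Answer: (0, 0)
(-20, 0)
(-18.362, 1.147)
(-5.255, 10.324)
(6.213, 18.354)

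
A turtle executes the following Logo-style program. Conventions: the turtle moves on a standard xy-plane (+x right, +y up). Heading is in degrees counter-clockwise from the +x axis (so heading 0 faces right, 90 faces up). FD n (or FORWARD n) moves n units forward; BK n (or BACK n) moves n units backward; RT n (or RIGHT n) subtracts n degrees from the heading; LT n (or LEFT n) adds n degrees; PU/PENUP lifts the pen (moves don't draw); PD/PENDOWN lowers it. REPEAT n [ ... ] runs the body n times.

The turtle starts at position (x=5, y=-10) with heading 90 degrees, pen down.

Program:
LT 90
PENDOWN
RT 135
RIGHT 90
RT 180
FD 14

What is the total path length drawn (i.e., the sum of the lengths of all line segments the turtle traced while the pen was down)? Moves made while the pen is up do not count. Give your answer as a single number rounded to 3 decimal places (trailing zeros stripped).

Answer: 14

Derivation:
Executing turtle program step by step:
Start: pos=(5,-10), heading=90, pen down
LT 90: heading 90 -> 180
PD: pen down
RT 135: heading 180 -> 45
RT 90: heading 45 -> 315
RT 180: heading 315 -> 135
FD 14: (5,-10) -> (-4.899,-0.101) [heading=135, draw]
Final: pos=(-4.899,-0.101), heading=135, 1 segment(s) drawn

Segment lengths:
  seg 1: (5,-10) -> (-4.899,-0.101), length = 14
Total = 14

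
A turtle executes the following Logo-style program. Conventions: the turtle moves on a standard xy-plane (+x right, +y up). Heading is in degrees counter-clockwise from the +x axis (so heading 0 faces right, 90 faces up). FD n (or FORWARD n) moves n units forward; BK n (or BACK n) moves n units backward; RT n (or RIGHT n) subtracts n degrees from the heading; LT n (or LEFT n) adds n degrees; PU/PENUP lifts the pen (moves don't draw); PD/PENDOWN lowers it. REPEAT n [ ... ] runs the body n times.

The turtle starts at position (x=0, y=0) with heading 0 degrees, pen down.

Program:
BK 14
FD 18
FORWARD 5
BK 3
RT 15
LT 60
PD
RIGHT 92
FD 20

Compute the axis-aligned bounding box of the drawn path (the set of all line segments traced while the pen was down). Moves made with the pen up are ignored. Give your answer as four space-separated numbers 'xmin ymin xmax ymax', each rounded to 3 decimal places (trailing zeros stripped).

Answer: -14 -14.627 19.64 0

Derivation:
Executing turtle program step by step:
Start: pos=(0,0), heading=0, pen down
BK 14: (0,0) -> (-14,0) [heading=0, draw]
FD 18: (-14,0) -> (4,0) [heading=0, draw]
FD 5: (4,0) -> (9,0) [heading=0, draw]
BK 3: (9,0) -> (6,0) [heading=0, draw]
RT 15: heading 0 -> 345
LT 60: heading 345 -> 45
PD: pen down
RT 92: heading 45 -> 313
FD 20: (6,0) -> (19.64,-14.627) [heading=313, draw]
Final: pos=(19.64,-14.627), heading=313, 5 segment(s) drawn

Segment endpoints: x in {-14, 0, 4, 6, 9, 19.64}, y in {-14.627, 0}
xmin=-14, ymin=-14.627, xmax=19.64, ymax=0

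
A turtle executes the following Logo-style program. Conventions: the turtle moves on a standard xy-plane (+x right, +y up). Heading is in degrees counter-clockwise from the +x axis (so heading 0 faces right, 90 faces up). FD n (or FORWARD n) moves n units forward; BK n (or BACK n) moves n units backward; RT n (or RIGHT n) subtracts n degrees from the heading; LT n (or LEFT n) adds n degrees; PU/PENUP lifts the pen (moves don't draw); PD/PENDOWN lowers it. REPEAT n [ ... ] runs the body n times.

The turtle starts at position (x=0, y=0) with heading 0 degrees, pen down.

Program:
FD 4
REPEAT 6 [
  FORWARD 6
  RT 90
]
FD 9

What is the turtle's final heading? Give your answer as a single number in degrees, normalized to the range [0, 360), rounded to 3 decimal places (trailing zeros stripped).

Executing turtle program step by step:
Start: pos=(0,0), heading=0, pen down
FD 4: (0,0) -> (4,0) [heading=0, draw]
REPEAT 6 [
  -- iteration 1/6 --
  FD 6: (4,0) -> (10,0) [heading=0, draw]
  RT 90: heading 0 -> 270
  -- iteration 2/6 --
  FD 6: (10,0) -> (10,-6) [heading=270, draw]
  RT 90: heading 270 -> 180
  -- iteration 3/6 --
  FD 6: (10,-6) -> (4,-6) [heading=180, draw]
  RT 90: heading 180 -> 90
  -- iteration 4/6 --
  FD 6: (4,-6) -> (4,0) [heading=90, draw]
  RT 90: heading 90 -> 0
  -- iteration 5/6 --
  FD 6: (4,0) -> (10,0) [heading=0, draw]
  RT 90: heading 0 -> 270
  -- iteration 6/6 --
  FD 6: (10,0) -> (10,-6) [heading=270, draw]
  RT 90: heading 270 -> 180
]
FD 9: (10,-6) -> (1,-6) [heading=180, draw]
Final: pos=(1,-6), heading=180, 8 segment(s) drawn

Answer: 180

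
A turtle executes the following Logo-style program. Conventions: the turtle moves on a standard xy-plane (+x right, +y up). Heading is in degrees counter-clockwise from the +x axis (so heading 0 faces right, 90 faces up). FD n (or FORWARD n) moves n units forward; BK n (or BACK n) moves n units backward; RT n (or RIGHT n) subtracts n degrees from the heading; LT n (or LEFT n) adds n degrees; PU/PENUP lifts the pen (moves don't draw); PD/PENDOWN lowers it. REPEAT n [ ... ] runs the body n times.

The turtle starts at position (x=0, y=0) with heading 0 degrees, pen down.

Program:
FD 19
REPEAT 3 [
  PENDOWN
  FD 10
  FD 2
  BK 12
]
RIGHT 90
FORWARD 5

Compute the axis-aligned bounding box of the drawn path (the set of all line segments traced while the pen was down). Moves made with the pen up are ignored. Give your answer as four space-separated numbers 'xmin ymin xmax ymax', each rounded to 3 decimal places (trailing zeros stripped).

Executing turtle program step by step:
Start: pos=(0,0), heading=0, pen down
FD 19: (0,0) -> (19,0) [heading=0, draw]
REPEAT 3 [
  -- iteration 1/3 --
  PD: pen down
  FD 10: (19,0) -> (29,0) [heading=0, draw]
  FD 2: (29,0) -> (31,0) [heading=0, draw]
  BK 12: (31,0) -> (19,0) [heading=0, draw]
  -- iteration 2/3 --
  PD: pen down
  FD 10: (19,0) -> (29,0) [heading=0, draw]
  FD 2: (29,0) -> (31,0) [heading=0, draw]
  BK 12: (31,0) -> (19,0) [heading=0, draw]
  -- iteration 3/3 --
  PD: pen down
  FD 10: (19,0) -> (29,0) [heading=0, draw]
  FD 2: (29,0) -> (31,0) [heading=0, draw]
  BK 12: (31,0) -> (19,0) [heading=0, draw]
]
RT 90: heading 0 -> 270
FD 5: (19,0) -> (19,-5) [heading=270, draw]
Final: pos=(19,-5), heading=270, 11 segment(s) drawn

Segment endpoints: x in {0, 19, 29, 31}, y in {-5, 0}
xmin=0, ymin=-5, xmax=31, ymax=0

Answer: 0 -5 31 0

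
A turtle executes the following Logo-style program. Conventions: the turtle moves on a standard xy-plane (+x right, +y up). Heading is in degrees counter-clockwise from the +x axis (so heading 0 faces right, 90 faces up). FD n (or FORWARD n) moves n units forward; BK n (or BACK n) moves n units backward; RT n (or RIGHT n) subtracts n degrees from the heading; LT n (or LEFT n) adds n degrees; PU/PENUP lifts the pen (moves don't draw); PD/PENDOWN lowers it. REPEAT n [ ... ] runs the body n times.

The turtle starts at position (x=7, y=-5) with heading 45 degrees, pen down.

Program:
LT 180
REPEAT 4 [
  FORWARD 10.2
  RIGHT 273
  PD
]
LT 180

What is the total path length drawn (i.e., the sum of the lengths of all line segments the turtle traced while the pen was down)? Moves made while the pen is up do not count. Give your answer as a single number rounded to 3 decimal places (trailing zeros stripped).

Answer: 40.8

Derivation:
Executing turtle program step by step:
Start: pos=(7,-5), heading=45, pen down
LT 180: heading 45 -> 225
REPEAT 4 [
  -- iteration 1/4 --
  FD 10.2: (7,-5) -> (-0.212,-12.212) [heading=225, draw]
  RT 273: heading 225 -> 312
  PD: pen down
  -- iteration 2/4 --
  FD 10.2: (-0.212,-12.212) -> (6.613,-19.793) [heading=312, draw]
  RT 273: heading 312 -> 39
  PD: pen down
  -- iteration 3/4 --
  FD 10.2: (6.613,-19.793) -> (14.54,-13.373) [heading=39, draw]
  RT 273: heading 39 -> 126
  PD: pen down
  -- iteration 4/4 --
  FD 10.2: (14.54,-13.373) -> (8.544,-5.122) [heading=126, draw]
  RT 273: heading 126 -> 213
  PD: pen down
]
LT 180: heading 213 -> 33
Final: pos=(8.544,-5.122), heading=33, 4 segment(s) drawn

Segment lengths:
  seg 1: (7,-5) -> (-0.212,-12.212), length = 10.2
  seg 2: (-0.212,-12.212) -> (6.613,-19.793), length = 10.2
  seg 3: (6.613,-19.793) -> (14.54,-13.373), length = 10.2
  seg 4: (14.54,-13.373) -> (8.544,-5.122), length = 10.2
Total = 40.8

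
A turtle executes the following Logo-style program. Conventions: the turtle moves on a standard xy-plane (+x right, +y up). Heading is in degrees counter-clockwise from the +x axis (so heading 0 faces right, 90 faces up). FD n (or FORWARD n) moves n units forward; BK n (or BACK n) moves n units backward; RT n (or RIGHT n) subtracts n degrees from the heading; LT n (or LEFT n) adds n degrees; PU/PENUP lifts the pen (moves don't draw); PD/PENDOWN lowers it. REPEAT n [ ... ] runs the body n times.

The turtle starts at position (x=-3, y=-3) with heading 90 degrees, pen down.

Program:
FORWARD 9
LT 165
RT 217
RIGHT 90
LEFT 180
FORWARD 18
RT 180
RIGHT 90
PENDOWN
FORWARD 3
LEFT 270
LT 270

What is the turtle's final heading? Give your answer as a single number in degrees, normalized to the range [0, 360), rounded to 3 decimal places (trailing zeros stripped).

Executing turtle program step by step:
Start: pos=(-3,-3), heading=90, pen down
FD 9: (-3,-3) -> (-3,6) [heading=90, draw]
LT 165: heading 90 -> 255
RT 217: heading 255 -> 38
RT 90: heading 38 -> 308
LT 180: heading 308 -> 128
FD 18: (-3,6) -> (-14.082,20.184) [heading=128, draw]
RT 180: heading 128 -> 308
RT 90: heading 308 -> 218
PD: pen down
FD 3: (-14.082,20.184) -> (-16.446,18.337) [heading=218, draw]
LT 270: heading 218 -> 128
LT 270: heading 128 -> 38
Final: pos=(-16.446,18.337), heading=38, 3 segment(s) drawn

Answer: 38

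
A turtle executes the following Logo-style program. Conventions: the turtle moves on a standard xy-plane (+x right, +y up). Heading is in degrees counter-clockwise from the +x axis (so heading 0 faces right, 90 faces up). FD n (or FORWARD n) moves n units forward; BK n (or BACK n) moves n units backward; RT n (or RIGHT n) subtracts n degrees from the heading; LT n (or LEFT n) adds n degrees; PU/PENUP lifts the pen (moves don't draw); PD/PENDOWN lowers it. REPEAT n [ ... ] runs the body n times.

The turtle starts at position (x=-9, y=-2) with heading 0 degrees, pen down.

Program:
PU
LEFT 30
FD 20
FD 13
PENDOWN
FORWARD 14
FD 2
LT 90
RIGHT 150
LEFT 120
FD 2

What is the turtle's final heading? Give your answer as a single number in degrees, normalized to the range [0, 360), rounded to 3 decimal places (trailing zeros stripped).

Executing turtle program step by step:
Start: pos=(-9,-2), heading=0, pen down
PU: pen up
LT 30: heading 0 -> 30
FD 20: (-9,-2) -> (8.321,8) [heading=30, move]
FD 13: (8.321,8) -> (19.579,14.5) [heading=30, move]
PD: pen down
FD 14: (19.579,14.5) -> (31.703,21.5) [heading=30, draw]
FD 2: (31.703,21.5) -> (33.435,22.5) [heading=30, draw]
LT 90: heading 30 -> 120
RT 150: heading 120 -> 330
LT 120: heading 330 -> 90
FD 2: (33.435,22.5) -> (33.435,24.5) [heading=90, draw]
Final: pos=(33.435,24.5), heading=90, 3 segment(s) drawn

Answer: 90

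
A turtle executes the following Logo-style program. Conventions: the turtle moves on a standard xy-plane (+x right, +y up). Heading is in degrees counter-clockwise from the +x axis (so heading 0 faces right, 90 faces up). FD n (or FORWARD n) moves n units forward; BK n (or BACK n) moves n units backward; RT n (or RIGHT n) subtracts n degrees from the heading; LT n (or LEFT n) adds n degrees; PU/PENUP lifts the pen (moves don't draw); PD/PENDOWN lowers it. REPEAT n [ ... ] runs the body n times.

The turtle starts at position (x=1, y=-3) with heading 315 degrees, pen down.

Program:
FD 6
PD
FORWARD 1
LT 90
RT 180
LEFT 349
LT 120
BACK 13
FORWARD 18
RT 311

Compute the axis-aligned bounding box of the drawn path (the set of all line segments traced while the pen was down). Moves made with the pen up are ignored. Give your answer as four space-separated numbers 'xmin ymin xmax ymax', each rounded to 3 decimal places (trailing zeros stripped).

Answer: -5.735 -10.142 10.444 -2.251

Derivation:
Executing turtle program step by step:
Start: pos=(1,-3), heading=315, pen down
FD 6: (1,-3) -> (5.243,-7.243) [heading=315, draw]
PD: pen down
FD 1: (5.243,-7.243) -> (5.95,-7.95) [heading=315, draw]
LT 90: heading 315 -> 45
RT 180: heading 45 -> 225
LT 349: heading 225 -> 214
LT 120: heading 214 -> 334
BK 13: (5.95,-7.95) -> (-5.735,-2.251) [heading=334, draw]
FD 18: (-5.735,-2.251) -> (10.444,-10.142) [heading=334, draw]
RT 311: heading 334 -> 23
Final: pos=(10.444,-10.142), heading=23, 4 segment(s) drawn

Segment endpoints: x in {-5.735, 1, 5.243, 5.95, 10.444}, y in {-10.142, -7.95, -7.243, -3, -2.251}
xmin=-5.735, ymin=-10.142, xmax=10.444, ymax=-2.251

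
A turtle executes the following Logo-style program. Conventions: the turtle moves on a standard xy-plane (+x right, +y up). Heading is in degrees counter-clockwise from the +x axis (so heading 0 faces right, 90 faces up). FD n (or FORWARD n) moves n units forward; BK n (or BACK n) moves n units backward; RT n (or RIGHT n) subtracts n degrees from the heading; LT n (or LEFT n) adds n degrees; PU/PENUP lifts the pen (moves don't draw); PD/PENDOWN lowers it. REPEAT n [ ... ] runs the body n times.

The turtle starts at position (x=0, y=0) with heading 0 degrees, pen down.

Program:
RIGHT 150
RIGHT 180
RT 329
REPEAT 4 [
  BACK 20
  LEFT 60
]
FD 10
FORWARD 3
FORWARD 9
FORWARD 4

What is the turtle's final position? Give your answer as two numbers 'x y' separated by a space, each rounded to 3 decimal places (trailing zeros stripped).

Answer: 43.689 -39.081

Derivation:
Executing turtle program step by step:
Start: pos=(0,0), heading=0, pen down
RT 150: heading 0 -> 210
RT 180: heading 210 -> 30
RT 329: heading 30 -> 61
REPEAT 4 [
  -- iteration 1/4 --
  BK 20: (0,0) -> (-9.696,-17.492) [heading=61, draw]
  LT 60: heading 61 -> 121
  -- iteration 2/4 --
  BK 20: (-9.696,-17.492) -> (0.605,-34.636) [heading=121, draw]
  LT 60: heading 121 -> 181
  -- iteration 3/4 --
  BK 20: (0.605,-34.636) -> (20.602,-34.287) [heading=181, draw]
  LT 60: heading 181 -> 241
  -- iteration 4/4 --
  BK 20: (20.602,-34.287) -> (30.298,-16.794) [heading=241, draw]
  LT 60: heading 241 -> 301
]
FD 10: (30.298,-16.794) -> (35.448,-25.366) [heading=301, draw]
FD 3: (35.448,-25.366) -> (36.993,-27.937) [heading=301, draw]
FD 9: (36.993,-27.937) -> (41.629,-35.652) [heading=301, draw]
FD 4: (41.629,-35.652) -> (43.689,-39.081) [heading=301, draw]
Final: pos=(43.689,-39.081), heading=301, 8 segment(s) drawn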